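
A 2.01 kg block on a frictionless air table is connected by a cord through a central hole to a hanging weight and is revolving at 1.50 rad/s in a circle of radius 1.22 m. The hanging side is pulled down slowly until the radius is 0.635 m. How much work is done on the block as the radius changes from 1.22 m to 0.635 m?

W ≈ 9.06 J

The constraining force is radial, so m r² ω about the center is conserved.
ω₂ = ω₁ (r₁/r₂)² = (1.50)(1.22/0.635)² = 5.537 rad/s.
W = ΔKE = ½m(v₂² − v₁²) = 9.058 J.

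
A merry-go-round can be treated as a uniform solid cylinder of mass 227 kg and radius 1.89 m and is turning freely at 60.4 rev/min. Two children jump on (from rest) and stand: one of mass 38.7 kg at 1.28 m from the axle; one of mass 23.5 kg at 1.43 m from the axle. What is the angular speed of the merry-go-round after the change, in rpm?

ω_f ≈ 47.4 rpm

No external torque acts about the axle; L_before = L_after.
I_p = ½(227)(1.89)² = 405.4 kg·m².
Added inertia Σmr² = (38.7)(1.28)² + (23.5)(1.43)² = 111.5 kg·m²; I_f = 405.4 + 111.5 = 516.9 kg·m².
ω_f = I_p ω_i / I_f = (405.4)(60.4) / 516.9 = 47.38 rpm.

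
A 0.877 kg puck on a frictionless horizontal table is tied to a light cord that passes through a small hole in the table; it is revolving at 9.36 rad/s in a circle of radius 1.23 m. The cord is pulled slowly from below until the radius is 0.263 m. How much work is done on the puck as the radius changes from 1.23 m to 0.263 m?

W ≈ 1210 J

The constraining force is radial, so m r² ω about the center is conserved.
ω₂ = ω₁ (r₁/r₂)² = (9.36)(1.23/0.263)² = 204.7 rad/s.
W = ΔKE = ½m(v₂² − v₁²) = 1213 J.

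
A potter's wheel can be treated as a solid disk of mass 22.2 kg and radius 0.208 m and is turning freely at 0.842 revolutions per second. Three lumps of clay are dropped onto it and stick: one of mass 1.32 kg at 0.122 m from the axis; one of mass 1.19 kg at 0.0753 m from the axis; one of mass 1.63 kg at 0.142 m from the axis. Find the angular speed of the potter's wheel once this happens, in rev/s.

ω_f ≈ 0.750 rev/s

The added mass arrives with no angular momentum about the axis, and any external torque about the axis is negligible, so the system's angular momentum is conserved.
I_p = ½(22.2)(0.208)² = 0.4802 kg·m².
Added inertia Σmr² = (1.32)(0.122)² + (1.19)(0.0753)² + (1.63)(0.142)² = 0.05926 kg·m²; I_f = 0.4802 + 0.05926 = 0.5395 kg·m².
ω_f = I_p ω_i / I_f = (0.4802)(0.842) / 0.5395 = 0.7495 rev/s.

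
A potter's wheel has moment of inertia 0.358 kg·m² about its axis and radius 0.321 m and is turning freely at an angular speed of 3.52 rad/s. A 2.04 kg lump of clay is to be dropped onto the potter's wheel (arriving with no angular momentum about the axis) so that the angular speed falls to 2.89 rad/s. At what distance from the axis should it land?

r ≈ 0.196 m

The added mass arrives with no angular momentum about the axis, and any external torque about the axis is negligible, so the system's angular momentum is conserved.
I_p ω_i = (I_p + m r²) ω_f ⇒ m r² = I_p(ω_i/ω_f − 1) = 0.3580(3.52/2.89 − 1) = 0.07804 kg·m².
r = √(0.07804/2.04) = 0.1956 m.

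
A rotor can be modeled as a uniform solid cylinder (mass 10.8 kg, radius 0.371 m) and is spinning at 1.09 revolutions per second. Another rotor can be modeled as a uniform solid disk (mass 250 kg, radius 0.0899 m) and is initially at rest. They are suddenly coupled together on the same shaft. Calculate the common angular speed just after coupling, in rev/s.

No external torque acts about the common axis, so total angular momentum is conserved.
Moments of inertia: I_A = ½(10.8)(0.371)² = 0.7433 kg·m²; I_B = ½(250)(0.0899)² = 1.010 kg·m².
Taking A's sense as positive: L = (0.7433)(1.09) = 0.8102 kg·m²·rev/s.
Combined I = 0.7433 + 1.010 = 1.754 kg·m².
ω_f = L / I = 0.8102 / 1.754 = 0.4620 rev/s.

|ω_f| ≈ 0.462 rev/s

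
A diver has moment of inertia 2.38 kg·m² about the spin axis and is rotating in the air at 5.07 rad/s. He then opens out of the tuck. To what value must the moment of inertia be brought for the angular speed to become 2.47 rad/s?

Angular momentum about the spin axis is conserved since the torque about it is zero.
I₂ = I₁ω₁ / ω₂ = (2.38)(5.07) / (2.47) = 4.885 kg·m².

I₂ ≈ 4.89 kg·m²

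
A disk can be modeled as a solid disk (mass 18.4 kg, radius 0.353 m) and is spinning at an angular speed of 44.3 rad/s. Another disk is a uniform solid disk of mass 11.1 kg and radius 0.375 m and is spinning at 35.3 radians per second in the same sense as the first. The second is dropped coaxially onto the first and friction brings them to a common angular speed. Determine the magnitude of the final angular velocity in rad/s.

|ω_f| ≈ 40.7 rad/s

The coupling torques are internal; angular momentum about the shared axis is conserved.
Moments of inertia: I_A = ½(18.4)(0.353)² = 1.146 kg·m²; I_B = ½(11.1)(0.375)² = 0.7805 kg·m².
Taking A's sense as positive: L = (1.146)(44.3) + (0.7805)(35.3) = 78.34 kg·m²·rad/s.
Combined I = 1.146 + 0.7805 = 1.927 kg·m².
ω_f = L / I = 78.34 / 1.927 = 40.65 rad/s.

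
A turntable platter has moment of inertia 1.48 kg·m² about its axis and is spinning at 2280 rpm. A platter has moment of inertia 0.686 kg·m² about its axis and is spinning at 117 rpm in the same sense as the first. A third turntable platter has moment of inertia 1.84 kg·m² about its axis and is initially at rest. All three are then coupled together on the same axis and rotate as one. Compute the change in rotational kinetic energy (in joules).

ΔKE ≈ -25900 J

The coupling torques are internal; angular momentum about the shared axis is conserved.
Taking A's sense as positive: L = (1.480)(2280) + (0.6860)(117) = 3455 kg·m²·rpm.
Combined I = 1.480 + 0.6860 + 1.840 = 4.006 kg·m².
ω_f = L / I = 3455 / 4.006 = 862.4 rpm.
KE_i = ½ΣIω² = 42240 J; KE_f = ½(4.006)(90.31)² = 16340 J.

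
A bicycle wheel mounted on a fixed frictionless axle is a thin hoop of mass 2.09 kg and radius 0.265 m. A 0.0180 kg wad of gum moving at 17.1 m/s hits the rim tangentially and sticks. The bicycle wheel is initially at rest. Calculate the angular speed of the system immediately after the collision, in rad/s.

About the axle the impulsive forces during the collision are internal, so angular momentum about that axis is conserved.
I_p = (2.09)(0.265)² = 0.1468 kg·m². Taking the sense of the wad of gum's angular momentum as positive, L_{wad} = m v R = (0.0180)(17.1)(0.265) = 0.08157 kg·m²/s.
L_i = 0 + 0.08157 = 0.08157 kg·m²/s.
After sticking, I_f = I_p + m R² = 0.1468 + (0.0180)(0.265)² = 0.1480 kg·m².
ω_f = L_i / I_f = 0.08157 / 0.1480 = 0.5510 rad/s.

|ω_f| ≈ 0.551 rad/s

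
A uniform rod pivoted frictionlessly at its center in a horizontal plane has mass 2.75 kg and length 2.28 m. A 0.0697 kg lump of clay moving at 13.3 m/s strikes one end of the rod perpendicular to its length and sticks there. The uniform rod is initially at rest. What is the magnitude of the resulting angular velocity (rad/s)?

The axle reaction passes through the pivot and exerts no torque about it; angular momentum about the pivot is conserved through the impact.
I_p = (1/12)(2.75)(2.28)² = 1.191 kg·m². Taking the sense of the lump of clay's angular momentum as positive, L_{lump} = m v R = (0.0697)(13.3)(2.28/2) = 1.057 kg·m²/s.
L_i = 0 + 1.057 = 1.057 kg·m²/s.
After sticking, I_f = I_p + m R² = 1.191 + (0.0697)(2.28/2)² = 1.282 kg·m².
ω_f = L_i / I_f = 1.057 / 1.282 = 0.8244 rad/s.

|ω_f| ≈ 0.824 rad/s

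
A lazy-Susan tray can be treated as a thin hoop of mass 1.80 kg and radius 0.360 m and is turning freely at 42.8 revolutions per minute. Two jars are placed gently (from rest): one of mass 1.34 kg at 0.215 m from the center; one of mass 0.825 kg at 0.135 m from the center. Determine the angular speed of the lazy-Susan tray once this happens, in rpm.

ω_f ≈ 32.2 rpm

No external torque acts about the center; L_before = L_after.
I_p = (1.80)(0.360)² = 0.2333 kg·m².
Added inertia Σmr² = (1.34)(0.215)² + (0.825)(0.135)² = 0.07698 kg·m²; I_f = 0.2333 + 0.07698 = 0.3103 kg·m².
ω_f = I_p ω_i / I_f = (0.2333)(42.8) / 0.3103 = 32.18 rpm.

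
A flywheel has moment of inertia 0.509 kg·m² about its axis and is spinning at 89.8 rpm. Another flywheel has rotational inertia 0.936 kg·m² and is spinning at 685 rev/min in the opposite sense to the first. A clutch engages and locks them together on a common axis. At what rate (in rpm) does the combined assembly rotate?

|ω_f| ≈ 412 rpm

The coupling torques are internal; angular momentum about the shared axis is conserved.
Taking A's sense as positive: L = (0.5090)(89.8) − (0.9360)(685) = -595.5 kg·m²·rpm.
Combined I = 0.5090 + 0.9360 = 1.445 kg·m².
ω_f = L / I = -595.5 / 1.445 = -412.1 rpm.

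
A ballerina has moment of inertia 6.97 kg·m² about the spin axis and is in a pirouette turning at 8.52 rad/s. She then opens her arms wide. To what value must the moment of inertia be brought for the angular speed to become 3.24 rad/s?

I₂ ≈ 18.3 kg·m²

Angular momentum about the spin axis is conserved since the torque about it is zero.
I₂ = I₁ω₁ / ω₂ = (6.97)(8.52) / (3.24) = 18.33 kg·m².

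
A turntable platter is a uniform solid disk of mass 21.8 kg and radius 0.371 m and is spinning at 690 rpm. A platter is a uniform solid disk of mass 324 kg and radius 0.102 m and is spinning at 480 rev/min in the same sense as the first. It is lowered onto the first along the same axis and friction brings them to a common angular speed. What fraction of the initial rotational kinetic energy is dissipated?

The coupling torques are internal; angular momentum about the shared axis is conserved.
Moments of inertia: I_A = ½(21.8)(0.371)² = 1.500 kg·m²; I_B = ½(324)(0.102)² = 1.685 kg·m².
Taking A's sense as positive: L = (1.500)(690) + (1.685)(480) = 1844 kg·m²·rpm.
Combined I = 1.500 + 1.685 = 3.186 kg·m².
ω_f = L / I = 1844 / 3.186 = 578.9 rpm.
KE_i = ½ΣIω² = 6046 J; KE_f = ½(3.186)(60.62)² = 5854 J.
Fraction dissipated = (KE_i − KE_f)/KE_i = 0.03175.

fraction ≈ 0.0317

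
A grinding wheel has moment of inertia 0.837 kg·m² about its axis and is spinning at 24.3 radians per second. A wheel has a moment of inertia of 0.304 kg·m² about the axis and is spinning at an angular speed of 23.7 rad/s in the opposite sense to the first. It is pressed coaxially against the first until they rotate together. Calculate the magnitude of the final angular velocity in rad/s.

|ω_f| ≈ 11.5 rad/s

No external torque acts about the common axis, so total angular momentum is conserved.
Taking A's sense as positive: L = (0.8370)(24.3) − (0.3040)(23.7) = 13.13 kg·m²·rad/s.
Combined I = 0.8370 + 0.3040 = 1.141 kg·m².
ω_f = L / I = 13.13 / 1.141 = 11.51 rad/s.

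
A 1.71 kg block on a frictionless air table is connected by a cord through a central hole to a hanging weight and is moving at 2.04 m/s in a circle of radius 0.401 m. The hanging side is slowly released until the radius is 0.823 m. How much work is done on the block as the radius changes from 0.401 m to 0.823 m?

W ≈ -2.71 J

The only horizontal force on the mass is along the cord (radial), so it exerts no torque about the hole and angular momentum m v r is conserved.
v₂ = v₁ r₁ / r₂ = (2.04)(0.401) / (0.823) = 0.9940 m/s.
W = ΔKE = ½m(v₂² − v₁²) = -2.713 J.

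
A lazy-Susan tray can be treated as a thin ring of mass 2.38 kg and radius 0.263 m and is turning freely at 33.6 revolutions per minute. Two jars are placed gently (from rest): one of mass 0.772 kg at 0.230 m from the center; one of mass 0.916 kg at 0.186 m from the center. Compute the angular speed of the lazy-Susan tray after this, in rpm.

The added mass arrives with no angular momentum about the center, and any external torque about the center is negligible, so the system's angular momentum is conserved.
I_p = (2.38)(0.263)² = 0.1646 kg·m².
Added inertia Σmr² = (0.772)(0.230)² + (0.916)(0.186)² = 0.07253 kg·m²; I_f = 0.1646 + 0.07253 = 0.2372 kg·m².
ω_f = I_p ω_i / I_f = (0.1646)(33.6) / 0.2372 = 23.32 rpm.

ω_f ≈ 23.3 rpm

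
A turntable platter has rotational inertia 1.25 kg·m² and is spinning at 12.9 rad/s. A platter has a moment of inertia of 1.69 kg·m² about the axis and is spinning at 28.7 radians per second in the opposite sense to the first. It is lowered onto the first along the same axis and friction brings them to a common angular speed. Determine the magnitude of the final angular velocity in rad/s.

The coupling torques are internal; angular momentum about the shared axis is conserved.
Taking A's sense as positive: L = (1.250)(12.9) − (1.690)(28.7) = -32.38 kg·m²·rad/s.
Combined I = 1.250 + 1.690 = 2.940 kg·m².
ω_f = L / I = -32.38 / 2.940 = -11.01 rad/s.

|ω_f| ≈ 11.0 rad/s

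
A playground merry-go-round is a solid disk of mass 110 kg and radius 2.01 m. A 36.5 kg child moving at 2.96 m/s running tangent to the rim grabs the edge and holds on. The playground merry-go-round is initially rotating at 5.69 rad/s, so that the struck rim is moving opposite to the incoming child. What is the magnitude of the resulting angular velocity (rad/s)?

The axle reaction passes through the axle and exerts no torque about it; angular momentum about the axle is conserved through the impact.
I_p = ½(110)(2.01)² = 222.2 kg·m². Taking the sense of the child's angular momentum as positive, L_{child} = m v R = (36.5)(2.96)(2.01) = 217.2 kg·m²/s.
L_i = −I_p ω_p + m v R = −(222.2)(5.69) + 217.2 = -1047 kg·m²/s.
After sticking, I_f = I_p + m R² = 222.2 + (36.5)(2.01)² = 369.7 kg·m².
ω_f = L_i / I_f = -1047 / 369.7 = -2.833 rad/s.

|ω_f| ≈ 2.83 rad/s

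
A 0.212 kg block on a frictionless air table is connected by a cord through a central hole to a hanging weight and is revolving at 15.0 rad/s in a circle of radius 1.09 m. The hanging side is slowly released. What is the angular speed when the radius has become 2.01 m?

ω₂ ≈ 4.41 rad/s

The constraining force is radial, so m r² ω about the center is conserved.
ω₂ = ω₁ (r₁/r₂)² = (15.0)(1.09/2.01)² = 4.411 rad/s.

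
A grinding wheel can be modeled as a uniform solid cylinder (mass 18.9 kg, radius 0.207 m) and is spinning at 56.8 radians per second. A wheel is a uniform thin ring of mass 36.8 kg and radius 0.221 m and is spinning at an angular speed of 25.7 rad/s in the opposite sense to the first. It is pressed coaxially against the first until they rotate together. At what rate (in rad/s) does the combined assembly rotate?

The coupling torques are internal; angular momentum about the shared axis is conserved.
Moments of inertia: I_A = ½(18.9)(0.207)² = 0.4049 kg·m²; I_B = (36.8)(0.221)² = 1.797 kg·m².
Taking A's sense as positive: L = (0.4049)(56.8) − (1.797)(25.7) = -23.19 kg·m²·rad/s.
Combined I = 0.4049 + 1.797 = 2.202 kg·m².
ω_f = L / I = -23.19 / 2.202 = -10.53 rad/s.

|ω_f| ≈ 10.5 rad/s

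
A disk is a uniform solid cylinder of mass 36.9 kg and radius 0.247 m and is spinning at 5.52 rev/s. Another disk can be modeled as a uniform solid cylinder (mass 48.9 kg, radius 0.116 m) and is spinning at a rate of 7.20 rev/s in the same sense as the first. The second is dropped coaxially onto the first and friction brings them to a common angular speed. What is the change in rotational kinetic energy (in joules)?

ΔKE ≈ -14.2 J

The coupling torques are internal; angular momentum about the shared axis is conserved.
Moments of inertia: I_A = ½(36.9)(0.247)² = 1.126 kg·m²; I_B = ½(48.9)(0.116)² = 0.3290 kg·m².
Taking A's sense as positive: L = (1.126)(5.52) + (0.3290)(7.20) = 8.582 kg·m²·rev/s.
Combined I = 1.126 + 0.3290 = 1.455 kg·m².
ω_f = L / I = 8.582 / 1.455 = 5.900 rev/s.
KE_i = ½ΣIω² = 1014 J; KE_f = ½(1.455)(37.07)² = 999.5 J.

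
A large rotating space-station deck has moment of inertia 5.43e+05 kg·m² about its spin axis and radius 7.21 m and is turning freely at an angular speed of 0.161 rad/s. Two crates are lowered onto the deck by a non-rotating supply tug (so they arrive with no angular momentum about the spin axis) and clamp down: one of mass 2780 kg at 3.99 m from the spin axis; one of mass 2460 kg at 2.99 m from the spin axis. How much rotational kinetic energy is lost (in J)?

No external torque acts about the spin axis; L_before = L_after.
Added inertia Σmr² = (2780)(3.99)² + (2460)(2.99)² = 66250 kg·m²; I_f = 5.430e+05 + 66250 = 6.093e+05 kg·m².
ω_f = I_p ω_i / I_f = (5.430e+05)(0.161) / 6.093e+05 = 0.1435 rad/s.
KE_i = ½(5.430e+05)(0.1610 rad/s)² = 7038 J; KE_f = ½(6.093e+05)(0.1435)² = 6272 J.

energy lost ≈ 765 J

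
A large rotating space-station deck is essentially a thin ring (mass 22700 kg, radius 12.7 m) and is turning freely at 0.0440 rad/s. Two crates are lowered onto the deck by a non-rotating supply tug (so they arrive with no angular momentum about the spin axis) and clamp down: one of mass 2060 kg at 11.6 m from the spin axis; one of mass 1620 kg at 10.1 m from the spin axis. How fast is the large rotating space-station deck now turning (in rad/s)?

ω_f ≈ 0.0393 rad/s

The added mass arrives with no angular momentum about the spin axis, and any external torque about the spin axis is negligible, so the system's angular momentum is conserved.
I_p = (22700)(12.7)² = 3.661e+06 kg·m².
Added inertia Σmr² = (2060)(11.6)² + (1620)(10.1)² = 4.424e+05 kg·m²; I_f = 3.661e+06 + 4.424e+05 = 4.104e+06 kg·m².
ω_f = I_p ω_i / I_f = (3.661e+06)(0.0440) / 4.104e+06 = 0.03926 rad/s.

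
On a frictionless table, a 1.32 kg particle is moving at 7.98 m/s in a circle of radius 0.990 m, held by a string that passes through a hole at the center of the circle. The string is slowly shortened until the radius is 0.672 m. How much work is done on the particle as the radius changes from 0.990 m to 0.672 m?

The only horizontal force on the mass is along the cord (radial), so it exerts no torque about the hole and angular momentum m v r is conserved.
v₂ = v₁ r₁ / r₂ = (7.98)(0.990) / (0.672) = 11.76 m/s.
W = ΔKE = ½m(v₂² − v₁²) = 49.19 J.

W ≈ 49.2 J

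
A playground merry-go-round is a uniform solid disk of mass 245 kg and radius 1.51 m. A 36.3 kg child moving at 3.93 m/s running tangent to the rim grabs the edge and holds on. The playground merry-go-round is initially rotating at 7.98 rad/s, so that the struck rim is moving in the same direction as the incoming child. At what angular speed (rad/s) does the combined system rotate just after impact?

|ω_f| ≈ 6.75 rad/s

About the axle the impulsive forces during the collision are internal, so angular momentum about that axis is conserved.
I_p = ½(245)(1.51)² = 279.3 kg·m². Taking the sense of the child's angular momentum as positive, L_{child} = m v R = (36.3)(3.93)(1.51) = 215.4 kg·m²/s.
L_i = +I_p ω_p + m v R = +(279.3)(7.98) + 215.4 = 2444 kg·m²/s.
After sticking, I_f = I_p + m R² = 279.3 + (36.3)(1.51)² = 362.1 kg·m².
ω_f = L_i / I_f = 2444 / 362.1 = 6.751 rad/s.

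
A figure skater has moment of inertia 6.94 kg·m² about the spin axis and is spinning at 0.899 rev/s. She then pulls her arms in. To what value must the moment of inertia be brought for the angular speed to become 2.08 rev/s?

With no external torque about the axis, L is conserved: I₁ω₁ = I₂ω₂.
I₂ = I₁ω₁ / ω₂ = (6.94)(0.899) / (2.08) = 3.000 kg·m².

I₂ ≈ 3.00 kg·m²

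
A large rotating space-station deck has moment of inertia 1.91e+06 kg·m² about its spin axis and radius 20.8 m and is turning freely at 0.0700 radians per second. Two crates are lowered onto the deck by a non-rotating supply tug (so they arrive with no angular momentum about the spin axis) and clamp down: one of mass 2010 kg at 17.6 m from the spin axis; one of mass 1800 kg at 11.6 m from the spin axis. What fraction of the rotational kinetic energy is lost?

No external torque acts about the spin axis; L_before = L_after.
Added inertia Σmr² = (2010)(17.6)² + (1800)(11.6)² = 8.648e+05 kg·m²; I_f = 1.910e+06 + 8.648e+05 = 2.775e+06 kg·m².
ω_f = I_p ω_i / I_f = (1.910e+06)(0.0700) / 2.775e+06 = 0.04818 rad/s.
KE_i = ½(1.910e+06)(0.07000 rad/s)² = 4680 J; KE_f = ½(2.775e+06)(0.04818)² = 3221 J.
Fraction lost = 0.3117.

fraction ≈ 0.312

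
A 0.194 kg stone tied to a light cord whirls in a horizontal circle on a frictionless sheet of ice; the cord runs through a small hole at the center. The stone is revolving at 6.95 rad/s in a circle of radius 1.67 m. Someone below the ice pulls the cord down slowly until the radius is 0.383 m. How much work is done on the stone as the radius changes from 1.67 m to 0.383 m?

The constraining force is radial, so m r² ω about the center is conserved.
ω₂ = ω₁ (r₁/r₂)² = (6.95)(1.67/0.383)² = 132.1 rad/s.
W = ΔKE = ½m(v₂² − v₁²) = 235.4 J.

W ≈ 235 J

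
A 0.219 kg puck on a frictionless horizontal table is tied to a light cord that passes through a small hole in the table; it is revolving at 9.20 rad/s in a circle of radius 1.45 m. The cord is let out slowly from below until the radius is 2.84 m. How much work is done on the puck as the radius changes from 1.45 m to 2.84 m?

W ≈ -14.4 J

No torque about the axis ⇒ m r₁² ω₁ = m r₂² ω₂.
ω₂ = ω₁ (r₁/r₂)² = (9.20)(1.45/2.84)² = 2.398 rad/s.
W = ΔKE = ½m(v₂² − v₁²) = -14.41 J.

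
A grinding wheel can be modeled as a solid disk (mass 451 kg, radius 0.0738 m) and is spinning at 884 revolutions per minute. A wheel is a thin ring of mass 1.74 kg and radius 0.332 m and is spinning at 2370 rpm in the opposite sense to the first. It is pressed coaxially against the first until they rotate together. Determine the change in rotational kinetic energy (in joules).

ΔKE ≈ -9630 J

No external torque acts about the common axis, so total angular momentum is conserved.
Moments of inertia: I_A = ½(451)(0.0738)² = 1.228 kg·m²; I_B = (1.74)(0.332)² = 0.1918 kg·m².
Taking A's sense as positive: L = (1.228)(884) − (0.1918)(2370) = 631.2 kg·m²·rpm.
Combined I = 1.228 + 0.1918 = 1.420 kg·m².
ω_f = L / I = 631.2 / 1.420 = 444.5 rpm.
KE_i = ½ΣIω² = 11170 J; KE_f = ½(1.420)(46.55)² = 1538 J.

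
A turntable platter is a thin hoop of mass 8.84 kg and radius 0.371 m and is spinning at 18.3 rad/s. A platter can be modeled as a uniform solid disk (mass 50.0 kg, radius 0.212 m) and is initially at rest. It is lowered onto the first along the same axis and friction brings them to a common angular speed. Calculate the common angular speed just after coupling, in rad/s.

|ω_f| ≈ 9.51 rad/s

The coupling torques are internal; angular momentum about the shared axis is conserved.
Moments of inertia: I_A = (8.84)(0.371)² = 1.217 kg·m²; I_B = ½(50.0)(0.212)² = 1.124 kg·m².
Taking A's sense as positive: L = (1.217)(18.3) = 22.27 kg·m²·rad/s.
Combined I = 1.217 + 1.124 = 2.340 kg·m².
ω_f = L / I = 22.27 / 2.340 = 9.514 rad/s.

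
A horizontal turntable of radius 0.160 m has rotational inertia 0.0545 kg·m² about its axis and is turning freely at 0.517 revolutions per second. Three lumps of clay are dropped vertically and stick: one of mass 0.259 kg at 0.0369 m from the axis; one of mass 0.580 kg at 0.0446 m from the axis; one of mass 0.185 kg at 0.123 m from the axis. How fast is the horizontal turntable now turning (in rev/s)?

ω_f ≈ 0.479 rev/s

The added mass arrives with no angular momentum about the axis, and any external torque about the axis is negligible, so the system's angular momentum is conserved.
Added inertia Σmr² = (0.259)(0.0369)² + (0.580)(0.0446)² + (0.185)(0.123)² = 0.004305 kg·m²; I_f = 0.05450 + 0.004305 = 0.05881 kg·m².
ω_f = I_p ω_i / I_f = (0.05450)(0.517) / 0.05881 = 0.4791 rev/s.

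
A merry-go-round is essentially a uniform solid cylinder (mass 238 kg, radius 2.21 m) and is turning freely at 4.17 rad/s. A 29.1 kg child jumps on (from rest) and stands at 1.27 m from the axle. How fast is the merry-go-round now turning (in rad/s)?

The added mass arrives with no angular momentum about the axle, and any external torque about the axle is negligible, so the system's angular momentum is conserved.
I_p = ½(238)(2.21)² = 581.2 kg·m².
Added inertia Σmr² = (29.1)(1.27)² = 46.94 kg·m²; I_f = 581.2 + 46.94 = 628.1 kg·m².
ω_f = I_p ω_i / I_f = (581.2)(4.17) / 628.1 = 3.858 rad/s.

ω_f ≈ 3.86 rad/s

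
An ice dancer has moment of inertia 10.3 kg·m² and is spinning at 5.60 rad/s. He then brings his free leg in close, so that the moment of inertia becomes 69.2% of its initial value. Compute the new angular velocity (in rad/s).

With no external torque about the axis, L is conserved: I₁ω₁ = I₂ω₂.
I₂ = 0.692 × 10.3 = 7.128 kg·m².
ω₂ = I₁ω₁ / I₂ = (10.30)(5.60 rad/s) / (7.128) = 8.092 rad/s.

ω₂ ≈ 8.09 rad/s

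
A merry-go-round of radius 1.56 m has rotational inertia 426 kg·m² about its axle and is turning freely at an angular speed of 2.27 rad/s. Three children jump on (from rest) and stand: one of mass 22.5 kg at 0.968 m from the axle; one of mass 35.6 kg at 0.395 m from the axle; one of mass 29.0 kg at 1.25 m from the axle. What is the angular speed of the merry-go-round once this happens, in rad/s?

ω_f ≈ 1.94 rad/s

No external torque acts about the axle; L_before = L_after.
Added inertia Σmr² = (22.5)(0.968)² + (35.6)(0.395)² + (29.0)(1.25)² = 71.95 kg·m²; I_f = 426.0 + 71.95 = 498.0 kg·m².
ω_f = I_p ω_i / I_f = (426.0)(2.27) / 498.0 = 1.942 rad/s.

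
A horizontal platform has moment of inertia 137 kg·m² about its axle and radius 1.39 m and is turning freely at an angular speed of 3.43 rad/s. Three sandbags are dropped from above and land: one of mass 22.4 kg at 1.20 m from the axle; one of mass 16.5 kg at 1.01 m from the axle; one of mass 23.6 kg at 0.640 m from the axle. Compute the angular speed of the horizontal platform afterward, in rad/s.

The added mass arrives with no angular momentum about the axle, and any external torque about the axle is negligible, so the system's angular momentum is conserved.
Added inertia Σmr² = (22.4)(1.20)² + (16.5)(1.01)² + (23.6)(0.640)² = 58.75 kg·m²; I_f = 137.0 + 58.75 = 195.8 kg·m².
ω_f = I_p ω_i / I_f = (137.0)(3.43) / 195.8 = 2.401 rad/s.

ω_f ≈ 2.40 rad/s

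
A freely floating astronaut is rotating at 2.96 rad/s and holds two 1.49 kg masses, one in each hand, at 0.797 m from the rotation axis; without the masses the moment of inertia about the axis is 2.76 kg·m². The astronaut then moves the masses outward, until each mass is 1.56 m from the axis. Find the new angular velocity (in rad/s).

ω₂ ≈ 1.38 rad/s

No external torque acts about the spin axis, so angular momentum is conserved.
I₁ = 2.76 + 2(1.49)(0.797)² = 4.653 kg·m²; I₂ = 2.76 + 2(1.49)(1.56)² = 10.01 kg·m².
ω₂ = I₁ω₁ / I₂ = (4.653)(2.96 rad/s) / (10.01) = 1.376 rad/s.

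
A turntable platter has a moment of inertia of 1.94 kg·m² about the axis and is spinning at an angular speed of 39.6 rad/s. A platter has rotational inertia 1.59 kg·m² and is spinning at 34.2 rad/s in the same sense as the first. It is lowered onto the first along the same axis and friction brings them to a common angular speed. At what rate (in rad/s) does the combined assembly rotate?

No external torque acts about the common axis, so total angular momentum is conserved.
Taking A's sense as positive: L = (1.940)(39.6) + (1.590)(34.2) = 131.2 kg·m²·rad/s.
Combined I = 1.940 + 1.590 = 3.530 kg·m².
ω_f = L / I = 131.2 / 3.530 = 37.17 rad/s.

|ω_f| ≈ 37.2 rad/s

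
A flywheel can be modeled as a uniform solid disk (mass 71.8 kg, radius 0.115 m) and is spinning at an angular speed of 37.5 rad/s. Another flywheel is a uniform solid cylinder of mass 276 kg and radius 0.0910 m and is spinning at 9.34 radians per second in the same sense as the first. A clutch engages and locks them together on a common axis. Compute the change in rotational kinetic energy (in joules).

ΔKE ≈ -133 J

The coupling torques are internal; angular momentum about the shared axis is conserved.
Moments of inertia: I_A = ½(71.8)(0.115)² = 0.4748 kg·m²; I_B = ½(276)(0.0910)² = 1.143 kg·m².
Taking A's sense as positive: L = (0.4748)(37.5) + (1.143)(9.34) = 28.48 kg·m²·rad/s.
Combined I = 0.4748 + 1.143 = 1.618 kg·m².
ω_f = L / I = 28.48 / 1.618 = 17.61 rad/s.
KE_i = ½ΣIω² = 383.7 J; KE_f = ½(1.618)(17.61)² = 250.7 J.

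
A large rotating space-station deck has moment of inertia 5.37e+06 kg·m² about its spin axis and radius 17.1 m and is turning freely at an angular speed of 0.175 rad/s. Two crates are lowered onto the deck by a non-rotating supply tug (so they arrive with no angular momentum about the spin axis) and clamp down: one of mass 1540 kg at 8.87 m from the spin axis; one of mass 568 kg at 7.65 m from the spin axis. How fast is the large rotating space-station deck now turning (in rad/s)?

ω_f ≈ 0.170 rad/s

The added mass arrives with no angular momentum about the spin axis, and any external torque about the spin axis is negligible, so the system's angular momentum is conserved.
Added inertia Σmr² = (1540)(8.87)² + (568)(7.65)² = 1.544e+05 kg·m²; I_f = 5.370e+06 + 1.544e+05 = 5.524e+06 kg·m².
ω_f = I_p ω_i / I_f = (5.370e+06)(0.175) / 5.524e+06 = 0.1701 rad/s.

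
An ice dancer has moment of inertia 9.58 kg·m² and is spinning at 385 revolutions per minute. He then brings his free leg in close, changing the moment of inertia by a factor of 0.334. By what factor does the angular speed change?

No external torque acts about the spin axis, so angular momentum is conserved.
I₂ = 0.334 × 9.58 = 3.200 kg·m².
ω₂/ω₁ = I₁/I₂ = 9.580 / 3.200 = 2.994.

ω₂/ω₁ ≈ 2.99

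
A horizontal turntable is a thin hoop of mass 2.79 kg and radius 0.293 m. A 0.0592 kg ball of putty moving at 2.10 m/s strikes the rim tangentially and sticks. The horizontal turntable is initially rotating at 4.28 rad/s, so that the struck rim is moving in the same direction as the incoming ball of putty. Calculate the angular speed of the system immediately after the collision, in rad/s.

The axle reaction passes through the axle and exerts no torque about it; angular momentum about the axle is conserved through the impact.
I_p = (2.79)(0.293)² = 0.2395 kg·m². Taking the sense of the ball of putty's angular momentum as positive, L_{ball} = m v R = (0.0592)(2.10)(0.293) = 0.03643 kg·m²/s.
L_i = +I_p ω_p + m v R = +(0.2395)(4.28) + 0.03643 = 1.062 kg·m²/s.
After sticking, I_f = I_p + m R² = 0.2395 + (0.0592)(0.293)² = 0.2446 kg·m².
ω_f = L_i / I_f = 1.062 / 0.2446 = 4.340 rad/s.

|ω_f| ≈ 4.34 rad/s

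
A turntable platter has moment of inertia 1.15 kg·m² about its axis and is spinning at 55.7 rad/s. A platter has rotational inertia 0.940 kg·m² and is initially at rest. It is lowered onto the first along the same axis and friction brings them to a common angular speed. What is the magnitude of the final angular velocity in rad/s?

The coupling torques are internal; angular momentum about the shared axis is conserved.
Taking A's sense as positive: L = (1.150)(55.7) = 64.05 kg·m²·rad/s.
Combined I = 1.150 + 0.9400 = 2.090 kg·m².
ω_f = L / I = 64.05 / 2.090 = 30.65 rad/s.

|ω_f| ≈ 30.6 rad/s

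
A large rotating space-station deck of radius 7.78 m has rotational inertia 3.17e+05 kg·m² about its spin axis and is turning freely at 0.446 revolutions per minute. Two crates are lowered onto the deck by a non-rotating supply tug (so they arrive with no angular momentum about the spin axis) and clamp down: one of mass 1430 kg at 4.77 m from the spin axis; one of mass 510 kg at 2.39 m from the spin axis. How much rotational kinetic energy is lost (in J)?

energy lost ≈ 34.8 J

No external torque acts about the spin axis; L_before = L_after.
Added inertia Σmr² = (1430)(4.77)² + (510)(2.39)² = 35450 kg·m²; I_f = 3.170e+05 + 35450 = 3.524e+05 kg·m².
ω_f = I_p ω_i / I_f = (3.170e+05)(0.446) / 3.524e+05 = 0.4011 rpm.
KE_i = ½(3.170e+05)(0.04671 rad/s)² = 345.7 J; KE_f = ½(3.524e+05)(0.04201)² = 311.0 J.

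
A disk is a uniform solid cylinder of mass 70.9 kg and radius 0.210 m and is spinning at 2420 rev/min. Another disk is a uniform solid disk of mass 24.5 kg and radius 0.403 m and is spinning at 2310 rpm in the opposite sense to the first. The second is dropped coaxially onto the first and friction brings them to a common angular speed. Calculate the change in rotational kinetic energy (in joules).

No external torque acts about the common axis, so total angular momentum is conserved.
Moments of inertia: I_A = ½(70.9)(0.210)² = 1.563 kg·m²; I_B = ½(24.5)(0.403)² = 1.990 kg·m².
Taking A's sense as positive: L = (1.563)(2420) − (1.990)(2310) = -812.5 kg·m²·rpm.
Combined I = 1.563 + 1.990 = 3.553 kg·m².
ω_f = L / I = -812.5 / 3.553 = -228.7 rpm.
KE_i = ½ΣIω² = 1.084e+05 J; KE_f = ½(3.553)(23.95)² = 1019 J.

ΔKE ≈ -1.07e+05 J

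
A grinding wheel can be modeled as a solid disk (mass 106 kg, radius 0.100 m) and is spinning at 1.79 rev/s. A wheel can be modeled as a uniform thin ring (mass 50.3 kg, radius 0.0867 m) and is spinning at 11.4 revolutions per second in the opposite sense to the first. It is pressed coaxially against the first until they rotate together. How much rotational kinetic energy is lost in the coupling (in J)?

No external torque acts about the common axis, so total angular momentum is conserved.
Moments of inertia: I_A = ½(106)(0.100)² = 0.5300 kg·m²; I_B = (50.3)(0.0867)² = 0.3781 kg·m².
Taking A's sense as positive: L = (0.5300)(1.79) − (0.3781)(11.4) = -3.362 kg·m²·rev/s.
Combined I = 0.5300 + 0.3781 = 0.9081 kg·m².
ω_f = L / I = -3.362 / 0.9081 = -3.702 rev/s.
KE_i = ½ΣIω² = 1003 J; KE_f = ½(0.9081)(23.26)² = 245.6 J.

ΔKE lost ≈ 758 J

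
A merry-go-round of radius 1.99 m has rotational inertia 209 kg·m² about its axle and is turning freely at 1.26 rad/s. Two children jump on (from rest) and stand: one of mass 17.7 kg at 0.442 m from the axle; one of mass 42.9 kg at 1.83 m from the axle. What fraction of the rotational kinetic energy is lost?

No external torque acts about the axle; L_before = L_after.
Added inertia Σmr² = (17.7)(0.442)² + (42.9)(1.83)² = 147.1 kg·m²; I_f = 209.0 + 147.1 = 356.1 kg·m².
ω_f = I_p ω_i / I_f = (209.0)(1.26) / 356.1 = 0.7395 rad/s.
KE_i = ½(209.0)(1.260 rad/s)² = 165.9 J; KE_f = ½(356.1)(0.7395)² = 97.36 J.
Fraction lost = 0.4131.

fraction ≈ 0.413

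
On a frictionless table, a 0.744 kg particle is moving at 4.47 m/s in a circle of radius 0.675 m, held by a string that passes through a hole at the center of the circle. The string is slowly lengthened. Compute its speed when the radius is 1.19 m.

Central (radial) force ⇒ zero torque about the center ⇒ m v r is constant.
v₂ = v₁ r₁ / r₂ = (4.47)(0.675) / (1.19) = 2.536 m/s.

v₂ ≈ 2.54 m/s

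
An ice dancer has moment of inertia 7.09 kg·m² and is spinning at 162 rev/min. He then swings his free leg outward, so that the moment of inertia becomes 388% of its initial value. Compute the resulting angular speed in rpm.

ω₂ ≈ 41.8 rpm

With no external torque about the axis, L is conserved: I₁ω₁ = I₂ω₂.
I₂ = 3.88 × 7.09 = 27.51 kg·m².
ω₂ = I₁ω₁ / I₂ = (7.090)(162 rpm) / (27.51) = 41.75 rpm.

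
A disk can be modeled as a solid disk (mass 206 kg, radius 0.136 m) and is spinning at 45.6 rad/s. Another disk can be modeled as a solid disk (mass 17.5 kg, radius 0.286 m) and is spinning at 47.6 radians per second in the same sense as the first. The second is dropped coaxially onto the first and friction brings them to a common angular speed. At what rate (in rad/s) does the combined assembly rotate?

|ω_f| ≈ 46.1 rad/s

The coupling torques are internal; angular momentum about the shared axis is conserved.
Moments of inertia: I_A = ½(206)(0.136)² = 1.905 kg·m²; I_B = ½(17.5)(0.286)² = 0.7157 kg·m².
Taking A's sense as positive: L = (1.905)(45.6) + (0.7157)(47.6) = 120.9 kg·m²·rad/s.
Combined I = 1.905 + 0.7157 = 2.621 kg·m².
ω_f = L / I = 120.9 / 2.621 = 46.15 rad/s.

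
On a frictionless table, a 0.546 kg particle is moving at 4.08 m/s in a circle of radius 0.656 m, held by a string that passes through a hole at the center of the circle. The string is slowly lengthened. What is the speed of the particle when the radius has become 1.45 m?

v₂ ≈ 1.85 m/s

The only horizontal force on the mass is along the cord (radial), so it exerts no torque about the hole and angular momentum m v r is conserved.
v₂ = v₁ r₁ / r₂ = (4.08)(0.656) / (1.45) = 1.846 m/s.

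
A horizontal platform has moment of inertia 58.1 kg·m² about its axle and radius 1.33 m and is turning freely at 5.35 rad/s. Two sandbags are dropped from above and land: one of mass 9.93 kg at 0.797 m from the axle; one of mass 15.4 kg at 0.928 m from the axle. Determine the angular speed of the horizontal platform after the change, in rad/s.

ω_f ≈ 4.00 rad/s

The added mass arrives with no angular momentum about the axle, and any external torque about the axle is negligible, so the system's angular momentum is conserved.
Added inertia Σmr² = (9.93)(0.797)² + (15.4)(0.928)² = 19.57 kg·m²; I_f = 58.10 + 19.57 = 77.67 kg·m².
ω_f = I_p ω_i / I_f = (58.10)(5.35) / 77.67 = 4.002 rad/s.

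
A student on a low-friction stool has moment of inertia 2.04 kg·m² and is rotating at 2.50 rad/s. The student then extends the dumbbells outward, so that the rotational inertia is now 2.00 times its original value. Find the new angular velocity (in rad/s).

ω₂ ≈ 1.25 rad/s

No external torque acts about the spin axis, so angular momentum is conserved.
I₂ = 2.00 × 2.04 = 4.080 kg·m².
ω₂ = I₁ω₁ / I₂ = (2.040)(2.50 rad/s) / (4.080) = 1.250 rad/s.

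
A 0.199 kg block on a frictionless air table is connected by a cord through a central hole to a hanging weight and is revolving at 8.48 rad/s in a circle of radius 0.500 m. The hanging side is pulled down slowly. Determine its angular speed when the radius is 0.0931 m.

ω₂ ≈ 245 rad/s

The constraining force is radial, so m r² ω about the center is conserved.
ω₂ = ω₁ (r₁/r₂)² = (8.48)(0.500/0.0931)² = 244.6 rad/s.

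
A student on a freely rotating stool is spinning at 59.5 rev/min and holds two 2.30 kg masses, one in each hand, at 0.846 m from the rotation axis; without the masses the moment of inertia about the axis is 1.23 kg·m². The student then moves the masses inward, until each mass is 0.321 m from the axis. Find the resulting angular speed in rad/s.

ω₂ ≈ 16.5 rad/s

With no external torque about the axis, L is conserved: I₁ω₁ = I₂ω₂.
I₁ = 1.23 + 2(2.30)(0.846)² = 4.522 kg·m²; I₂ = 1.23 + 2(2.30)(0.321)² = 1.704 kg·m².
ω₂ = I₁ω₁ / I₂ = (4.522)(59.5 rpm) / (1.704) = 157.9 rpm = 16.54 rad/s.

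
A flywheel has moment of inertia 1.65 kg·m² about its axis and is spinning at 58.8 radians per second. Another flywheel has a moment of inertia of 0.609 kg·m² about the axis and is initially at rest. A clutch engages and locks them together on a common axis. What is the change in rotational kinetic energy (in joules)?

The coupling torques are internal; angular momentum about the shared axis is conserved.
Taking A's sense as positive: L = (1.650)(58.8) = 97.02 kg·m²·rad/s.
Combined I = 1.650 + 0.6090 = 2.259 kg·m².
ω_f = L / I = 97.02 / 2.259 = 42.95 rad/s.
KE_i = ½ΣIω² = 2852 J; KE_f = ½(2.259)(42.95)² = 2083 J.

ΔKE ≈ -769 J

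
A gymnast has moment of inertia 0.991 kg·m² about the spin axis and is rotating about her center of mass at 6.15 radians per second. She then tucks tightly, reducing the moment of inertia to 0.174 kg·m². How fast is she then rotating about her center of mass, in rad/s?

ω₂ ≈ 35.0 rad/s

Angular momentum about the spin axis is conserved since the torque about it is zero.
ω₂ = I₁ω₁ / I₂ = (0.9910)(6.15 rad/s) / (0.1740) = 35.03 rad/s.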